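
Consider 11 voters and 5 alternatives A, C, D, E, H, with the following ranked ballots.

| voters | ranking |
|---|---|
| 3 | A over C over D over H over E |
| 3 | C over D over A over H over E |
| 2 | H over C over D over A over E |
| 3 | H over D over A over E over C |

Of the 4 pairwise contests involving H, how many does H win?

H against each rival (11 voters):
H vs A: H preferred on 2+3 = 5 ballots; A wins 6–5.
H vs C: 2+3 = 5 for H, 6 for C — C by 6–5.
H–D: D 6–5.
H vs E: 3+3+2+3 = 11 for H, 0 for E — H by 11–0.
H beats E; loses to A, C, D — 1 pairwise win.

1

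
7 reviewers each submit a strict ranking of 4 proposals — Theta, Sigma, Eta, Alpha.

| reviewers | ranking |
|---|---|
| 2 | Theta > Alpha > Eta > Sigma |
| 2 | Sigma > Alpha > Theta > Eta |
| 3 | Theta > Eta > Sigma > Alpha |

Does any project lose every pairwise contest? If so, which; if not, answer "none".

none

Pairwise majorities:
Theta vs Sigma: 2+3 = 5 for Theta, 2 for Sigma — Theta by 5–2.
Theta vs Eta: Theta wins 7–0.
Theta vs Alpha: Theta, 5–2.
Sigma vs Eta: 2 for Sigma, 5 for Eta — Eta by 5–2.
Sigma vs Alpha: Sigma preferred on 2+3 = 5 ballots; Sigma wins 5–2.
Eta vs Alpha: 3 for Eta, 4 for Alpha — Alpha by 4–3.
Every project wins at least one matchup (Theta beats Sigma; Sigma beats Alpha; Eta beats Sigma; Alpha beats Eta), so there is no Condorcet loser.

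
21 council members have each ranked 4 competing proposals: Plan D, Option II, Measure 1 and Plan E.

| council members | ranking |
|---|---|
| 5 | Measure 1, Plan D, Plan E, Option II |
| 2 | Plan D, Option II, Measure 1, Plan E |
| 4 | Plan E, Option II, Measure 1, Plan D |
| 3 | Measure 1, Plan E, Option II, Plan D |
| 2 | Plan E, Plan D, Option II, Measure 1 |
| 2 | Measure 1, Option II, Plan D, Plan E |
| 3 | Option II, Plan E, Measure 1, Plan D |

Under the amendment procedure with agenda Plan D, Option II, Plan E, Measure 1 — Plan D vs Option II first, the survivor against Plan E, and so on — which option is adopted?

Measure 1

Round 1: Plan D vs Option II — 9–12, Option II advances.
Round 2: Option II vs Plan E — 7–14, Plan E advances.
Round 3: Plan E vs Measure 1 — 9–12, Measure 1 advances.
Measure 1 survives the agenda.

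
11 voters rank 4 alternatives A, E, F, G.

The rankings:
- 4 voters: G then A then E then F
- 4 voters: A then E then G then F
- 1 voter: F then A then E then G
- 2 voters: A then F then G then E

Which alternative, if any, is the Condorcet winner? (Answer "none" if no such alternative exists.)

A

Pairwise majorities:
A vs E: A, 11–0.
A vs F: 4+4+2 = 10 for A, 1 for F — A by 10–1.
A vs G: 4+1+2 = 7 for A, 4 for G — A by 7–4.
E vs F: E, 8–3.
E vs G: G, 6–5.
F vs G: G, 8–3.
Only A has no losses; A is the Condorcet winner.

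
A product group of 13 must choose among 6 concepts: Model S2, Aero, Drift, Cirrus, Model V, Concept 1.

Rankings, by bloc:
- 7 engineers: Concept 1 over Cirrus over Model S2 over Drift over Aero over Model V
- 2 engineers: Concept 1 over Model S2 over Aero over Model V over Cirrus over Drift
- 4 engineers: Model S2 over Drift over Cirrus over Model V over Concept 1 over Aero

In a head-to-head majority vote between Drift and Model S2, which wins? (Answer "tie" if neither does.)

Model S2

No ballot ranks Drift above Model S2: 0.
Ballots ranking Model S2 above Drift: 13 − 0 = 13.
Model S2 wins the head-to-head 13–0.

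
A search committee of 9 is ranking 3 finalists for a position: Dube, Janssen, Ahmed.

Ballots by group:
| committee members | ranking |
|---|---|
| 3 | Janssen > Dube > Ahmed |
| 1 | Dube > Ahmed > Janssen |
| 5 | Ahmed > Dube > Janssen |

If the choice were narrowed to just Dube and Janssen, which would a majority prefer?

Ballots ranking Dube above Janssen: 1 + 5 = 6.
Ballots ranking Janssen above Dube: 9 − 6 = 3.
Dube wins the head-to-head 6–3.

Dube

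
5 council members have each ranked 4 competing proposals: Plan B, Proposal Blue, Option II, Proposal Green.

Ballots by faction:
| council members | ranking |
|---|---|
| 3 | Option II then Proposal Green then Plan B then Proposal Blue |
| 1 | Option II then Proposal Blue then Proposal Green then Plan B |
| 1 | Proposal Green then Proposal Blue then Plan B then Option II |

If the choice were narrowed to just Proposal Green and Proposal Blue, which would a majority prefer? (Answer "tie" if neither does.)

Proposal Green

Ballots ranking Proposal Green above Proposal Blue: 3 + 1 = 4.
Ballots ranking Proposal Blue above Proposal Green: 5 − 4 = 1.
Proposal Green wins the head-to-head 4–1.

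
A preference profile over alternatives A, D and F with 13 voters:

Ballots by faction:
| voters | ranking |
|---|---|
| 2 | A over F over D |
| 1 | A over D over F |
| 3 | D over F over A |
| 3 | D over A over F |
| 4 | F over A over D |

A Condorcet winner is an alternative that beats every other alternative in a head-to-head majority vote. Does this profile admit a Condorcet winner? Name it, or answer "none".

Head-to-head results (13 voters):
A–D: A 7–6.
A–F: F 7–6.
D–F: D 7–6.
No alternative is unbeaten: A loses to F; D loses to A; F loses to D. In particular A → D → F → A is a majority cycle — no Condorcet winner exists.

none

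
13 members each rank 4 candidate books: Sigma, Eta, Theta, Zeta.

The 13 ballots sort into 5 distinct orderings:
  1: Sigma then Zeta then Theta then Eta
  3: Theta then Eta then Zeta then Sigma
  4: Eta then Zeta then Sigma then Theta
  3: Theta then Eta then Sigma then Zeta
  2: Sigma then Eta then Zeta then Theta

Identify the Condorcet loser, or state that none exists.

none

Head-to-head results (13 members):
Sigma vs Eta: Sigma is ranked higher on 1+2 = 3 ballots, Eta on 10. Eta wins 10–3.
Sigma vs Theta: 1+4+2 = 7 for Sigma, 6 for Theta — Sigma by 7–6.
Sigma vs Zeta: 6 to 7, Zeta.
Eta vs Theta: Eta preferred on 4+2 = 6 ballots; Theta wins 7–6.
Eta vs Zeta: Eta, 12–1.
Theta vs Zeta: Zeta, 7–6.
No book is winless: Sigma beats Theta; Eta beats Sigma; Theta beats Eta; Zeta beats Sigma. There is no Condorcet loser.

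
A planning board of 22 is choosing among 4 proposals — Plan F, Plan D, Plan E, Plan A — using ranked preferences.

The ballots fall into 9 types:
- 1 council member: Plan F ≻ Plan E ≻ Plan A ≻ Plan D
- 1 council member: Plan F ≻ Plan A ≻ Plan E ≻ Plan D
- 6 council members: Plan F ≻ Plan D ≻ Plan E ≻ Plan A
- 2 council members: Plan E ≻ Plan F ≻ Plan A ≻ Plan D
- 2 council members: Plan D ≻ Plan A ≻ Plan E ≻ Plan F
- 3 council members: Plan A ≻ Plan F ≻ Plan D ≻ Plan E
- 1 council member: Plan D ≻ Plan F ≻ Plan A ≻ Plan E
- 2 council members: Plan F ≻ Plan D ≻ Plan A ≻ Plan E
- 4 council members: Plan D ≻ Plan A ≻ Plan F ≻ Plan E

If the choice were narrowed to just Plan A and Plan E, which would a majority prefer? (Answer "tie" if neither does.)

Plan A

Ballots ranking Plan A above Plan E: 1 + 2 + 3 + 1 + 2 + 4 = 13.
Ballots ranking Plan E above Plan A: 22 − 13 = 9.
Plan A wins the head-to-head 13–9.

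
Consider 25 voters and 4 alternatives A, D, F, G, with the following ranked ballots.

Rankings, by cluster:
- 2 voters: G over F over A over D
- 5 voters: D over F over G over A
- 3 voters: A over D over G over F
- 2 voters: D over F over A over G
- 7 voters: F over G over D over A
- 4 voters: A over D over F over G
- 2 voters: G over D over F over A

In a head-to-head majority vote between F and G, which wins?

F

Ballots ranking F above G: 5 + 2 + 7 + 4 = 18.
Ballots ranking G above F: 25 − 18 = 7.
F wins the head-to-head 18–7.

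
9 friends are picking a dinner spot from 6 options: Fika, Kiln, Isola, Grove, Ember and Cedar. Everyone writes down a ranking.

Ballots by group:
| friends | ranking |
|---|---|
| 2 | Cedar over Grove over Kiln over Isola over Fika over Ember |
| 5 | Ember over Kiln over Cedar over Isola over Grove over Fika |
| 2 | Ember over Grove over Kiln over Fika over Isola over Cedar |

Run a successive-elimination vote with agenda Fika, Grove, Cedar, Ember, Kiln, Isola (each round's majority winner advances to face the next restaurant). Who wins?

Ember

Round 1: Fika vs Grove — 0–9, Grove advances.
Round 2: Grove vs Cedar — 2–7, Cedar advances.
Round 3: Cedar vs Ember — 2–7, Ember advances.
Round 4: Ember vs Kiln — 7–2, Ember advances.
Round 5: Ember vs Isola — 7–2, Ember advances.
Ember survives the agenda.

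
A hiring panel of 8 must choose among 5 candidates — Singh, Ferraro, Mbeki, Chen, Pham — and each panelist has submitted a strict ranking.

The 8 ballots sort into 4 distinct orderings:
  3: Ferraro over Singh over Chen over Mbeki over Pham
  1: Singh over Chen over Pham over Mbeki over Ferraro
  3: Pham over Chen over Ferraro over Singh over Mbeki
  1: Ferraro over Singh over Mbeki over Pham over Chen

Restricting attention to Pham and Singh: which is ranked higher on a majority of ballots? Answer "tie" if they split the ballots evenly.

Ballots ranking Pham above Singh: 3.
Ballots ranking Singh above Pham: 8 − 3 = 5.
Singh wins the head-to-head 5–3.

Singh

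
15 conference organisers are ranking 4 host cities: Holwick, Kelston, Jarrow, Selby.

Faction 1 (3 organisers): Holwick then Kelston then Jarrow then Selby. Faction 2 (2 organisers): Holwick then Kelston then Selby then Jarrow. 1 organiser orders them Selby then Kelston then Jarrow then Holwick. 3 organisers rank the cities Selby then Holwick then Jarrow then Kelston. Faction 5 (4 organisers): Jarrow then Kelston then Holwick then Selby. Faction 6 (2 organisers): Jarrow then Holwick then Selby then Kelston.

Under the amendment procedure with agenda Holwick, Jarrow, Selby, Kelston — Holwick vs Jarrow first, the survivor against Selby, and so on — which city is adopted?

Holwick

Round 1: Holwick vs Jarrow — 8–7, Holwick advances.
Round 2: Holwick vs Selby — 11–4, Holwick advances.
Round 3: Holwick vs Kelston — 10–5, Holwick advances.
The agenda winner is Holwick.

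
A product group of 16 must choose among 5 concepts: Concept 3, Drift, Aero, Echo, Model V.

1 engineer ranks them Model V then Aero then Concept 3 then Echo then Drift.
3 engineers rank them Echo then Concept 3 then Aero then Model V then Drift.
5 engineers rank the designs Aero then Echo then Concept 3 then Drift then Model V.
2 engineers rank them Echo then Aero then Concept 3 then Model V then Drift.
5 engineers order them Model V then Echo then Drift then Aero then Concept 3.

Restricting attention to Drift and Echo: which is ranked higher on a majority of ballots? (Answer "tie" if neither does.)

No ballot ranks Drift above Echo: 0.
Ballots ranking Echo above Drift: 16 − 0 = 16.
Echo wins the head-to-head 16–0.

Echo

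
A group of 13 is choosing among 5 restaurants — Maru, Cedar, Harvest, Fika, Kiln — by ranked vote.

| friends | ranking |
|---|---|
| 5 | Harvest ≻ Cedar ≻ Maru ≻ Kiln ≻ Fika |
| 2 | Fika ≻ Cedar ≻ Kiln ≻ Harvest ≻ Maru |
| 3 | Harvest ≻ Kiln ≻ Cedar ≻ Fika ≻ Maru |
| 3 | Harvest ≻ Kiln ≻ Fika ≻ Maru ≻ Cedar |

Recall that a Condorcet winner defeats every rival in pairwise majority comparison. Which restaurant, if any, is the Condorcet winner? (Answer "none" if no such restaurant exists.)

Harvest

Check each pair by majority over 13 ballots:
Maru vs Cedar: 3 to 10, Cedar.
Maru vs Harvest: 0 to 13, Harvest.
Maru vs Fika: 5 for Maru, 8 for Fika — Fika by 8–5.
Maru vs Kiln: 5 to 8, Kiln.
Cedar vs Harvest: Cedar preferred on 2 ballots; Harvest wins 11–2.
Cedar vs Fika: Cedar preferred on 5+3 = 8 ballots; Cedar wins 8–5.
Cedar vs Kiln: 5+2 = 7 for Cedar, 6 for Kiln — Cedar by 7–6.
Harvest vs Fika: 5+3+3 = 11 for Harvest, 2 for Fika — Harvest by 11–2.
Harvest vs Kiln: 5+3+3 = 11 for Harvest, 2 for Kiln — Harvest by 11–2.
Fika vs Kiln: Fika is ranked higher on 2 ballots, Kiln on 11. Kiln wins 11–2.
Harvest defeats every rival head-to-head and is the Condorcet winner.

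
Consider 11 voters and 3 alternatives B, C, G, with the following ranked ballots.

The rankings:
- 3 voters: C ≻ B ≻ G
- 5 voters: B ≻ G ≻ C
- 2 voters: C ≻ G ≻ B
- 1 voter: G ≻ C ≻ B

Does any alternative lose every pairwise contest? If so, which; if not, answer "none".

none

Head-to-head results (11 voters):
B vs C: B preferred on 5 ballots; C wins 6–5.
B vs G: B is ranked higher on 3+5 = 8 ballots, G on 3. B wins 8–3.
C vs G: 3+2 = 5 for C, 6 for G — G by 6–5.
Every alternative wins at least one matchup (B beats G; C beats B; G beats C), so there is no Condorcet loser.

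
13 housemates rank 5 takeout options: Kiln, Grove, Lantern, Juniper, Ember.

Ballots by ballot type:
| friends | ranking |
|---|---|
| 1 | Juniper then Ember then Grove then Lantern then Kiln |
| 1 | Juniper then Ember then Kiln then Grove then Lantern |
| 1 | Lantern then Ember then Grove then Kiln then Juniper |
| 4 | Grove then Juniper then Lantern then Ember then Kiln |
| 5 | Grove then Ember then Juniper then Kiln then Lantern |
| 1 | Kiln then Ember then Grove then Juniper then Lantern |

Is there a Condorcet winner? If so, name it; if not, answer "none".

Check each pair by majority over 13 ballots:
Kiln vs Grove: 1+1 = 2 for Kiln, 11 for Grove — Grove by 11–2.
Kiln vs Lantern: Kiln is ranked higher on 1+5+1 = 7 ballots, Lantern on 6. Kiln wins 7–6.
Kiln vs Juniper: 1+1 = 2 for Kiln, 11 for Juniper — Juniper by 11–2.
Kiln vs Ember: Kiln is ranked higher on 1 ballot, Ember on 12. Ember wins 12–1.
Grove vs Lantern: 1+1+4+5+1 = 12 for Grove, 1 for Lantern — Grove by 12–1.
Grove vs Juniper: 11 to 2, Grove.
Grove vs Ember: 4+5 = 9 for Grove, 4 for Ember — Grove by 9–4.
Lantern vs Juniper: Lantern preferred on 1 ballot; Juniper wins 12–1.
Lantern vs Ember: 1+4 = 5 for Lantern, 8 for Ember — Ember by 8–5.
Juniper vs Ember: 1+1+4 = 6 for Juniper, 7 for Ember — Ember by 7–6.
Grove beats each of Kiln, Lantern, Juniper, Ember — Grove is the Condorcet winner.

Grove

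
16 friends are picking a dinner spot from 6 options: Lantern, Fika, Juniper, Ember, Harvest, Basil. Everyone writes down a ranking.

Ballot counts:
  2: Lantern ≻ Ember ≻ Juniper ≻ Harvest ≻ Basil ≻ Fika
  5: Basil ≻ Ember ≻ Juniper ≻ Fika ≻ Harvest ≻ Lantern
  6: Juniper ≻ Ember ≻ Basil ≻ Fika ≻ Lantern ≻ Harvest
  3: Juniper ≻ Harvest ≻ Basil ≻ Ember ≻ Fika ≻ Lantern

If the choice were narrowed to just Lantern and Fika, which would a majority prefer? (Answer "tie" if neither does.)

Fika

Ballots ranking Lantern above Fika: 2.
Ballots ranking Fika above Lantern: 16 − 2 = 14.
Fika wins the head-to-head 14–2.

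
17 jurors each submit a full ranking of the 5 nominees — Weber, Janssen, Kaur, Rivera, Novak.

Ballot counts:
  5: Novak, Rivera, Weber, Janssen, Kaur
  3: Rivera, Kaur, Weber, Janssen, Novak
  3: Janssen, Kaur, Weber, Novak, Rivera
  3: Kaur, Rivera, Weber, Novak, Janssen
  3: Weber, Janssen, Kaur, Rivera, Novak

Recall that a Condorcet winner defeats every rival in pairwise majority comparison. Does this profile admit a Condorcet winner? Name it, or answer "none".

Check each pair by majority over 17 ballots:
Weber–Janssen: Weber 14–3.
Weber–Kaur: Kaur 9–8.
Weber–Rivera: Rivera 11–6.
Weber vs Novak: Weber preferred on 3+3+3+3 = 12 ballots; Weber wins 12–5.
Janssen vs Kaur: Janssen, 11–6.
Janssen vs Rivera: Rivera, 11–6.
Janssen vs Novak: Janssen preferred on 3+3+3 = 9 ballots; Janssen wins 9–8.
Kaur vs Rivera: Kaur is ranked higher on 3+3+3 = 9 ballots, Rivera on 8. Kaur wins 9–8.
Kaur vs Novak: Kaur, 12–5.
Rivera vs Novak: 9 to 8, Rivera.
No nominee is unbeaten: Weber loses to Kaur; Janssen loses to Weber; Kaur loses to Janssen; Rivera loses to Kaur; Novak loses to Weber. In particular Weber → Janssen → Kaur → Weber is a majority cycle — no Condorcet winner exists.

none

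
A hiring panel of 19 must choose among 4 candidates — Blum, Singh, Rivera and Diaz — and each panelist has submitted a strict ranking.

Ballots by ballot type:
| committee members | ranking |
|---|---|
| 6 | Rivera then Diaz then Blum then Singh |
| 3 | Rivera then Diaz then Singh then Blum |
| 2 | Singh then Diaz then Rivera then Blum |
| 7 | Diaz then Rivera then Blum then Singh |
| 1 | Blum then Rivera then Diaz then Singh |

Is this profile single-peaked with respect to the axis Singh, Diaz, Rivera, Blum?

Axis positions: Singh=1, Diaz=2, Rivera=3, Blum=4.
Ballot type 1 (peak Rivera at position 3): ranking walks positions 3-2-4-1, expanding outward from the peak — single-peaked.
Ballot type 2 (peak Rivera at position 3): ranking walks positions 3-2-1-4, expanding outward from the peak — single-peaked.
Ballot type 3 (peak Singh at position 1): ranking walks positions 1-2-3-4, expanding outward from the peak — single-peaked.
Ballot type 4 (peak Diaz at position 2): ranking walks positions 2-3-4-1, expanding outward from the peak — single-peaked.
Ballot type 5 (peak Blum at position 4): ranking walks positions 4-3-2-1, expanding outward from the peak — single-peaked.
Every ranking is single-peaked on this axis.

yes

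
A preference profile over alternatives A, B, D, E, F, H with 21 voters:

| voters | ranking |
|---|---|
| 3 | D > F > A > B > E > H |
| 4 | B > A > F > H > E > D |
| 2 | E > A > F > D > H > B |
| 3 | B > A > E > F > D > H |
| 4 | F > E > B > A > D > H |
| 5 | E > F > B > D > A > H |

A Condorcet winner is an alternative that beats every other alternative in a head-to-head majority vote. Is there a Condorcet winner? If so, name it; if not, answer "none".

F

Pairwise majorities:
A vs B: 3+2 = 5 for A, 16 for B — B by 16–5.
A vs D: A is ranked higher on 4+2+3+4 = 13 ballots, D on 8. A wins 13–8.
A vs E: 3+4+3 = 10 for A, 11 for E — E by 11–10.
A vs F: 4+2+3 = 9 for A, 12 for F — F by 12–9.
A vs H: 3+4+2+3+4+5 = 21 for A, 0 for H — A by 21–0.
B vs D: 16 to 5, B.
B vs E: 3+4+3 = 10 for B, 11 for E — E by 11–10.
B vs F: 4+3 = 7 for B, 14 for F — F by 14–7.
B vs H: B is ranked higher on 3+4+3+4+5 = 19 ballots, H on 2. B wins 19–2.
D vs E: 3 for D, 18 for E — E by 18–3.
D vs F: D is ranked higher on 3 ballots, F on 18. F wins 18–3.
D vs H: 3+2+3+4+5 = 17 for D, 4 for H — D by 17–4.
E vs F: E is ranked higher on 2+3+5 = 10 ballots, F on 11. F wins 11–10.
E vs H: E preferred on 3+2+3+4+5 = 17 ballots; E wins 17–4.
F vs H: F is ranked higher on 3+4+2+3+4+5 = 21 ballots, H on 0. F wins 21–0.
F beats each of A, B, D, E, H — F is the Condorcet winner.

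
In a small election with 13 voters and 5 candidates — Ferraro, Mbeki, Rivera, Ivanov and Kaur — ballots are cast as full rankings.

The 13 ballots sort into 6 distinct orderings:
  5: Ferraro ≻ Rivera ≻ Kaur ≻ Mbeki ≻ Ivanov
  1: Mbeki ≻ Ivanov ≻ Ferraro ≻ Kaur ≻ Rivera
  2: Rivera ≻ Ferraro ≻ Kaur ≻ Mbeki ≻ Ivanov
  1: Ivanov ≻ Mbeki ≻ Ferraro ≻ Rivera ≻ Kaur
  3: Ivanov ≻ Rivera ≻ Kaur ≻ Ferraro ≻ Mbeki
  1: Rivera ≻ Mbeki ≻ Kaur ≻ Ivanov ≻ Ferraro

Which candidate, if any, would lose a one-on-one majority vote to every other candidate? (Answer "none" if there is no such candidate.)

Ivanov

Head-to-head results (13 voters):
Ferraro vs Mbeki: Ferraro preferred on 5+2+3 = 10 ballots; Ferraro wins 10–3.
Ferraro–Rivera: Ferraro 7–6.
Ferraro–Ivanov: Ferraro 7–6.
Ferraro vs Kaur: 9 to 4, Ferraro.
Mbeki vs Rivera: Rivera wins 11–2.
Mbeki vs Ivanov: Mbeki preferred on 5+1+2+1 = 9 ballots; Mbeki wins 9–4.
Mbeki vs Kaur: Kaur, 10–3.
Rivera vs Ivanov: 5+2+1 = 8 for Rivera, 5 for Ivanov — Rivera by 8–5.
Rivera vs Kaur: 5+2+1+3+1 = 12 for Rivera, 1 for Kaur — Rivera by 12–1.
Ivanov–Kaur: Kaur 8–5.
Only Ivanov has no wins; Ivanov is the Condorcet loser.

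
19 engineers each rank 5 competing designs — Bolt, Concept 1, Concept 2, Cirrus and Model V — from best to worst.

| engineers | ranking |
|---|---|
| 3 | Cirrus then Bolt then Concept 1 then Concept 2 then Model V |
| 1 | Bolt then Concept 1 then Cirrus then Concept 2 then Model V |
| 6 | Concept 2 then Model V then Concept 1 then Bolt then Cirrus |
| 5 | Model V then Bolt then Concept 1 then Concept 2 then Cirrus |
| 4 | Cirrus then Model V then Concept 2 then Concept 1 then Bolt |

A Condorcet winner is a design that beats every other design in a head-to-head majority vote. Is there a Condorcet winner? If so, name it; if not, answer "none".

Concept 2

Pairwise majorities:
Bolt–Concept 1: Concept 1 10–9.
Bolt vs Concept 2: Concept 2 wins 10–9.
Bolt vs Cirrus: Bolt wins 12–7.
Bolt vs Model V: Bolt is ranked higher on 3+1 = 4 ballots, Model V on 15. Model V wins 15–4.
Concept 1 vs Concept 2: Concept 2, 10–9.
Concept 1 vs Cirrus: Concept 1 wins 12–7.
Concept 1 vs Model V: 4 to 15, Model V.
Concept 2 vs Cirrus: Concept 2 preferred on 6+5 = 11 ballots; Concept 2 wins 11–8.
Concept 2–Model V: Concept 2 10–9.
Cirrus vs Model V: Model V wins 11–8.
Concept 2 wins every pairwise contest, so Concept 2 is the Condorcet winner.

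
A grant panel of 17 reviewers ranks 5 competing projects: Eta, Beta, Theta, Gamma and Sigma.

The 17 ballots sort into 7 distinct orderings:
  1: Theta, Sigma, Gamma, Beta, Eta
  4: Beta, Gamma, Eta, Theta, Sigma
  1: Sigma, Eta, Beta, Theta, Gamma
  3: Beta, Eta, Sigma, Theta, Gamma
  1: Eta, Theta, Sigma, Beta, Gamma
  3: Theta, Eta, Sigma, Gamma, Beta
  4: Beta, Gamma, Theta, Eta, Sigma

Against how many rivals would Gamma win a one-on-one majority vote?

1

Gamma against each rival (17 reviewers):
Gamma vs Eta: 1+4+4 = 9 for Gamma, 8 for Eta — Gamma by 9–8.
Gamma vs Beta: Gamma preferred on 1+3 = 4 ballots; Beta wins 13–4.
Gamma–Theta: Theta 9–8.
Gamma vs Sigma: Sigma wins 9–8.
Gamma beats Eta; loses to Beta, Theta, Sigma — 1 pairwise win.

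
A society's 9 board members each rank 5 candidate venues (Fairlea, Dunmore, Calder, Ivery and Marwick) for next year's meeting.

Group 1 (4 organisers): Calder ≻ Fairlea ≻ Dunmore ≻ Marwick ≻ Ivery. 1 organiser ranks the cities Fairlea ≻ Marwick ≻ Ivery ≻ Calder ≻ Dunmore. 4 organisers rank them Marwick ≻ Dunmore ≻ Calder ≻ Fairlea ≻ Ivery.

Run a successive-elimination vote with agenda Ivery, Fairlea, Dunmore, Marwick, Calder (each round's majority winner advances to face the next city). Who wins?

Round 1: Ivery vs Fairlea — 0–9, Fairlea advances.
Round 2: Fairlea vs Dunmore — 5–4, Fairlea advances.
Round 3: Fairlea vs Marwick — 5–4, Fairlea advances.
Round 4: Fairlea vs Calder — 1–8, Calder advances.
The agenda winner is Calder.

Calder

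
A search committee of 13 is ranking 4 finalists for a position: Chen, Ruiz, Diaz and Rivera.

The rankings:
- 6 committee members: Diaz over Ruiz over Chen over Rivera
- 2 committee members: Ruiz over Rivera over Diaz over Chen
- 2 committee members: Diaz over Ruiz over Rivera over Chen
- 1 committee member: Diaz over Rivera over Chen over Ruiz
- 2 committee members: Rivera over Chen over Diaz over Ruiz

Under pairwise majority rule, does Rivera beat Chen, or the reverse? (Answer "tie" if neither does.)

Ballots ranking Rivera above Chen: 2 + 2 + 1 + 2 = 7.
Ballots ranking Chen above Rivera: 13 − 7 = 6.
Rivera wins the head-to-head 7–6.

Rivera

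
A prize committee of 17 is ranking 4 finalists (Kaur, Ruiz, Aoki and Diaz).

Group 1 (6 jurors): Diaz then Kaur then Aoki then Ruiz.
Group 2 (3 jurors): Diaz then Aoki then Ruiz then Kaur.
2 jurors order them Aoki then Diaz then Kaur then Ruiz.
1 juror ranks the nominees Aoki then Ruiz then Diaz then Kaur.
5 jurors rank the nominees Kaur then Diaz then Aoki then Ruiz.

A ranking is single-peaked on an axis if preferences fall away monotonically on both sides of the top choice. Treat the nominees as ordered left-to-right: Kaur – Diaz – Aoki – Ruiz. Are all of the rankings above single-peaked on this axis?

yes

Axis positions: Kaur=1, Diaz=2, Aoki=3, Ruiz=4.
Group 1 (peak Diaz at position 2): ranking walks positions 2-1-3-4, expanding outward from the peak — single-peaked.
Group 2 (peak Diaz at position 2): ranking walks positions 2-3-4-1, expanding outward from the peak — single-peaked.
Group 3 (peak Aoki at position 3): ranking walks positions 3-2-1-4, expanding outward from the peak — single-peaked.
Group 4 (peak Aoki at position 3): ranking walks positions 3-4-2-1, expanding outward from the peak — single-peaked.
Group 5 (peak Kaur at position 1): ranking walks positions 1-2-3-4, expanding outward from the peak — single-peaked.
Every ranking is single-peaked on this axis.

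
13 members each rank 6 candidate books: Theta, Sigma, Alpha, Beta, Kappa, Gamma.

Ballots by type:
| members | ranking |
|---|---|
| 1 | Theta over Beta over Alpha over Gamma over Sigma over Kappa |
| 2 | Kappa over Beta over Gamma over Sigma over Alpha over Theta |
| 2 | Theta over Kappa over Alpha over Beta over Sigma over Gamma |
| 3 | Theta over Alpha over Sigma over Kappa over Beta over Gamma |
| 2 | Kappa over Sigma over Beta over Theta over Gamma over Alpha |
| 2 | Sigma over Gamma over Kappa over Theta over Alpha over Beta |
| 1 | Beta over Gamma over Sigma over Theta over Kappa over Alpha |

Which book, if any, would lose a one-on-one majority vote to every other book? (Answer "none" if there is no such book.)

none

Pairwise majorities:
Theta vs Sigma: 6 to 7, Sigma.
Theta vs Alpha: Theta, 11–2.
Theta vs Beta: 1+2+3+2 = 8 for Theta, 5 for Beta — Theta by 8–5.
Theta vs Kappa: Theta wins 7–6.
Theta–Gamma: Theta 8–5.
Sigma vs Alpha: Sigma preferred on 2+2+2+1 = 7 ballots; Sigma wins 7–6.
Sigma vs Beta: Sigma is ranked higher on 3+2+2 = 7 ballots, Beta on 6. Sigma wins 7–6.
Sigma vs Kappa: Sigma is ranked higher on 1+3+2+1 = 7 ballots, Kappa on 6. Sigma wins 7–6.
Sigma vs Gamma: Sigma, 9–4.
Alpha vs Beta: 2+3+2 = 7 for Alpha, 6 for Beta — Alpha by 7–6.
Alpha vs Kappa: Alpha is ranked higher on 1+3 = 4 ballots, Kappa on 9. Kappa wins 9–4.
Alpha vs Gamma: Gamma, 7–6.
Beta vs Kappa: Kappa wins 11–2.
Beta vs Gamma: 1+2+2+3+2+1 = 11 for Beta, 2 for Gamma — Beta by 11–2.
Kappa vs Gamma: 9 to 4, Kappa.
Every book wins at least one matchup (Theta beats Alpha; Sigma beats Theta; Alpha beats Beta; Beta beats Gamma; Kappa beats Alpha; Gamma beats Alpha), so there is no Condorcet loser.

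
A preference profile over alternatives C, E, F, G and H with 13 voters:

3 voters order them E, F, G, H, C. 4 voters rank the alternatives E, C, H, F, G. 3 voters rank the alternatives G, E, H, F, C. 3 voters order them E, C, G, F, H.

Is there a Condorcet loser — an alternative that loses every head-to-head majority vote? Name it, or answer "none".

Pairwise majorities:
C vs E: 0 to 13, E.
C vs F: 4+3 = 7 for C, 6 for F — C by 7–6.
C vs G: 4+3 = 7 for C, 6 for G — C by 7–6.
C vs H: 7 to 6, C.
E vs F: E preferred on 3+4+3+3 = 13 ballots; E wins 13–0.
E vs G: 10 to 3, E.
E vs H: E, 13–0.
F–G: F 7–6.
F–H: H 7–6.
G vs H: 9 to 4, G.
Every alternative wins at least one matchup (C beats F; E beats C; F beats G; G beats H; H beats F), so there is no Condorcet loser.

none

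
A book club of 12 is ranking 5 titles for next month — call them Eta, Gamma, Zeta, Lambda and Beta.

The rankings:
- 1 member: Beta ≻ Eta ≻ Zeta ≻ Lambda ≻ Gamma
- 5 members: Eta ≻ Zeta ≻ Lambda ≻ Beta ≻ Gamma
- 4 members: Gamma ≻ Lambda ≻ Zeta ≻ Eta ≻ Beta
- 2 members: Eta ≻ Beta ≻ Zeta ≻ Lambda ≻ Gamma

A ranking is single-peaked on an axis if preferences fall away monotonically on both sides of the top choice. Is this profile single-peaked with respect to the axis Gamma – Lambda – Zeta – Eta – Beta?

yes

Axis positions: Gamma=1, Lambda=2, Zeta=3, Eta=4, Beta=5.
Faction 1 (peak Beta at position 5): ranking walks positions 5-4-3-2-1, expanding outward from the peak — single-peaked.
Faction 2 (peak Eta at position 4): ranking walks positions 4-3-2-5-1, expanding outward from the peak — single-peaked.
Faction 3 (peak Gamma at position 1): ranking walks positions 1-2-3-4-5, expanding outward from the peak — single-peaked.
Faction 4 (peak Eta at position 4): ranking walks positions 4-5-3-2-1, expanding outward from the peak — single-peaked.
Every ranking is single-peaked on this axis.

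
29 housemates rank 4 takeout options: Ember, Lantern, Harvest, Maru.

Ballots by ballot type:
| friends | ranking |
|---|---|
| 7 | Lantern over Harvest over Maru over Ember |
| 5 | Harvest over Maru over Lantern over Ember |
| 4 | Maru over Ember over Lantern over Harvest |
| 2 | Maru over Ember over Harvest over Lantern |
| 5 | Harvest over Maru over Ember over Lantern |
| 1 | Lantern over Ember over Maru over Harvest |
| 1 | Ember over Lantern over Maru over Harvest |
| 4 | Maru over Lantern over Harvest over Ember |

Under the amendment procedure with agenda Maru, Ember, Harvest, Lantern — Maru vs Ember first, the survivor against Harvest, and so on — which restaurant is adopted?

Round 1: Maru vs Ember — 27–2, Maru advances.
Round 2: Maru vs Harvest — 12–17, Harvest advances.
Round 3: Harvest vs Lantern — 12–17, Lantern advances.
Lantern survives the agenda.

Lantern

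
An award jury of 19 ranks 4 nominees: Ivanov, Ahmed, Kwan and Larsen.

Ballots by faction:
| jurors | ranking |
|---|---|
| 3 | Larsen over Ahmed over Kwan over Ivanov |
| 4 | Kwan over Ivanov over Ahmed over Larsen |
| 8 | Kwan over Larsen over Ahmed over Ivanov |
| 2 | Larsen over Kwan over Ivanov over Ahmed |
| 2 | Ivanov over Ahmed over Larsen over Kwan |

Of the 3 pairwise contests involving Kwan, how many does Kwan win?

3

Kwan against each rival (19 jurors):
Kwan vs Ivanov: Kwan preferred on 3+4+8+2 = 17 ballots; Kwan wins 17–2.
Kwan vs Ahmed: 4+8+2 = 14 for Kwan, 5 for Ahmed — Kwan by 14–5.
Kwan vs Larsen: Kwan wins 12–7.
Kwan beats Ivanov, Ahmed, Larsen — 3 pairwise wins.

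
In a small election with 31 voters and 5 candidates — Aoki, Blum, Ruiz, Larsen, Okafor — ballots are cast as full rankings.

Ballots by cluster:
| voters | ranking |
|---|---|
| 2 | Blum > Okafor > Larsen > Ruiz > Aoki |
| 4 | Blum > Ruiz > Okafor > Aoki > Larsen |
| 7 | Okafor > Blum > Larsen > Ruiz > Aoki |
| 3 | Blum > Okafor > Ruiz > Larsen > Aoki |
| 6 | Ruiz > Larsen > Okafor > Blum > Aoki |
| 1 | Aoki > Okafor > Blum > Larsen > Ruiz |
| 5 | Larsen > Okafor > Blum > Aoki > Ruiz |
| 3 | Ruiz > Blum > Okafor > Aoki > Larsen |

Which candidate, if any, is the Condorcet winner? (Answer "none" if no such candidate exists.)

Pairwise majorities:
Aoki vs Blum: Blum wins 30–1.
Aoki–Ruiz: Ruiz 25–6.
Aoki vs Larsen: Larsen wins 23–8.
Aoki vs Okafor: Okafor, 30–1.
Blum–Ruiz: Blum 22–9.
Blum vs Larsen: Blum, 20–11.
Blum–Okafor: Okafor 19–12.
Ruiz vs Larsen: Ruiz wins 16–15.
Ruiz vs Okafor: Okafor wins 18–13.
Larsen vs Okafor: Okafor wins 20–11.
Only Okafor has no losses; Okafor is the Condorcet winner.

Okafor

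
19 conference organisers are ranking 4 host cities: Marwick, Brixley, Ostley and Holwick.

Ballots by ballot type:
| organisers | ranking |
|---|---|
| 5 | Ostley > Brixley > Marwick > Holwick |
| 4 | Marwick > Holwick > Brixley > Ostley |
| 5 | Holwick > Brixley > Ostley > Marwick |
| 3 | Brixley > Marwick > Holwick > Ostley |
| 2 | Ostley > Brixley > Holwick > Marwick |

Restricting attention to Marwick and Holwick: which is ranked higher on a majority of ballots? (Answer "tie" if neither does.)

Marwick

Ballots ranking Marwick above Holwick: 5 + 4 + 3 = 12.
Ballots ranking Holwick above Marwick: 19 − 12 = 7.
Marwick wins the head-to-head 12–7.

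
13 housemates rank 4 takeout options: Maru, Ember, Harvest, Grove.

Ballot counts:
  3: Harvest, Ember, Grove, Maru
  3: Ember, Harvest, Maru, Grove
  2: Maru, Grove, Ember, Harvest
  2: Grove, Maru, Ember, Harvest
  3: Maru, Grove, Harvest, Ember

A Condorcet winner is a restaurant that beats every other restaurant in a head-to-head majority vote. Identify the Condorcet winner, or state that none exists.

Pairwise majorities:
Maru vs Ember: 2+2+3 = 7 for Maru, 6 for Ember — Maru by 7–6.
Maru vs Harvest: Maru, 7–6.
Maru–Grove: Maru 8–5.
Ember vs Harvest: Ember, 7–6.
Ember vs Grove: 3+3 = 6 for Ember, 7 for Grove — Grove by 7–6.
Harvest–Grove: Grove 7–6.
Only Maru has no losses; Maru is the Condorcet winner.

Maru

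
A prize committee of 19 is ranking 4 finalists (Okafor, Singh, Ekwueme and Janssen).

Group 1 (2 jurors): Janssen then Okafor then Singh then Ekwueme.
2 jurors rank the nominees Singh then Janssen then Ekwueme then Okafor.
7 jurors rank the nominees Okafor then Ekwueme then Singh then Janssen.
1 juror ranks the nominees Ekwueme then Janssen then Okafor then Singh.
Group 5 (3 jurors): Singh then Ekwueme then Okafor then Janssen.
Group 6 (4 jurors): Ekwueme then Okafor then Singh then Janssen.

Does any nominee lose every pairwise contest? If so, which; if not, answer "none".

Head-to-head results (19 jurors):
Okafor vs Singh: Okafor wins 14–5.
Okafor vs Ekwueme: 9 to 10, Ekwueme.
Okafor vs Janssen: 7+3+4 = 14 for Okafor, 5 for Janssen — Okafor by 14–5.
Singh vs Ekwueme: Ekwueme wins 12–7.
Singh vs Janssen: Singh wins 16–3.
Ekwueme–Janssen: Ekwueme 15–4.
Only Janssen has no wins; Janssen is the Condorcet loser.

Janssen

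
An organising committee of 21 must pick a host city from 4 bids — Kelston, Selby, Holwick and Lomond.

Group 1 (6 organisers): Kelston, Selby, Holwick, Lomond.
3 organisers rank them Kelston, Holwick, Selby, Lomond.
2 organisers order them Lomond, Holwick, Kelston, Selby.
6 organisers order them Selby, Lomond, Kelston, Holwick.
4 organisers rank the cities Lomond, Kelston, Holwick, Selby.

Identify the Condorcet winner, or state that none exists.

Pairwise majorities:
Kelston vs Selby: Kelston preferred on 6+3+2+4 = 15 ballots; Kelston wins 15–6.
Kelston vs Holwick: 19 to 2, Kelston.
Kelston vs Lomond: Kelston is ranked higher on 6+3 = 9 ballots, Lomond on 12. Lomond wins 12–9.
Selby vs Holwick: Selby preferred on 6+6 = 12 ballots; Selby wins 12–9.
Selby vs Lomond: Selby is ranked higher on 6+3+6 = 15 ballots, Lomond on 6. Selby wins 15–6.
Holwick vs Lomond: Holwick is ranked higher on 6+3 = 9 ballots, Lomond on 12. Lomond wins 12–9.
Each city drops at least one matchup (Kelston loses to Lomond; Selby loses to Kelston; Holwick loses to Kelston; Lomond loses to Selby); the cycle Kelston beats Selby beats Lomond beats Kelston rules out a Condorcet winner.

none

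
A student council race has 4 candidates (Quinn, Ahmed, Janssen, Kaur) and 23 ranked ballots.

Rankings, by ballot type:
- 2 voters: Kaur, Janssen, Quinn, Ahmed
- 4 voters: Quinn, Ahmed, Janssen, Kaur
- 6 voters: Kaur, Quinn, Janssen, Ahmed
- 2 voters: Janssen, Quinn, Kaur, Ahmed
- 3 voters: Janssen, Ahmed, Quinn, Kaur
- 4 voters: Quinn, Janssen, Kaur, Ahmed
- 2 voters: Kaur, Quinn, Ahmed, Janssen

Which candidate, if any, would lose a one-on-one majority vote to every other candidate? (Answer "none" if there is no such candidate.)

Head-to-head results (23 voters):
Quinn vs Ahmed: Quinn is ranked higher on 2+4+6+2+4+2 = 20 ballots, Ahmed on 3. Quinn wins 20–3.
Quinn vs Janssen: Quinn is ranked higher on 4+6+4+2 = 16 ballots, Janssen on 7. Quinn wins 16–7.
Quinn vs Kaur: 13 to 10, Quinn.
Ahmed vs Janssen: Janssen, 17–6.
Ahmed vs Kaur: Ahmed preferred on 4+3 = 7 ballots; Kaur wins 16–7.
Janssen vs Kaur: Janssen wins 13–10.
Only Ahmed has no wins; Ahmed is the Condorcet loser.

Ahmed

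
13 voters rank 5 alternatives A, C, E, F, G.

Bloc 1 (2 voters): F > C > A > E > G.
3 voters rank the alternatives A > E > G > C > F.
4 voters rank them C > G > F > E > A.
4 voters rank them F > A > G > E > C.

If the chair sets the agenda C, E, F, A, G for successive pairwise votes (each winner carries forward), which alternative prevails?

G

Round 1: C vs E — 6–7, E advances.
Round 2: E vs F — 3–10, F advances.
Round 3: F vs A — 10–3, F advances.
Round 4: F vs G — 6–7, G advances.
G survives the agenda.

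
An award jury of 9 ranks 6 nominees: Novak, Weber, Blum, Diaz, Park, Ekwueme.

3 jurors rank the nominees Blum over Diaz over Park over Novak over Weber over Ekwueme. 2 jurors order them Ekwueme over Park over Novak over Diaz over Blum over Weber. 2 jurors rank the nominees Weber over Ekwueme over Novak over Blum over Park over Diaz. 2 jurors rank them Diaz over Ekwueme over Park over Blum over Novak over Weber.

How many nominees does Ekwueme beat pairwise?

Ekwueme against each rival (9 jurors):
Ekwueme–Novak: Ekwueme 6–3.
Ekwueme vs Weber: Weber, 5–4.
Ekwueme vs Blum: 6 to 3, Ekwueme.
Ekwueme–Diaz: Diaz 5–4.
Ekwueme vs Park: 6 to 3, Ekwueme.
Ekwueme beats Novak, Blum, Park; loses to Weber, Diaz — 3 pairwise wins.

3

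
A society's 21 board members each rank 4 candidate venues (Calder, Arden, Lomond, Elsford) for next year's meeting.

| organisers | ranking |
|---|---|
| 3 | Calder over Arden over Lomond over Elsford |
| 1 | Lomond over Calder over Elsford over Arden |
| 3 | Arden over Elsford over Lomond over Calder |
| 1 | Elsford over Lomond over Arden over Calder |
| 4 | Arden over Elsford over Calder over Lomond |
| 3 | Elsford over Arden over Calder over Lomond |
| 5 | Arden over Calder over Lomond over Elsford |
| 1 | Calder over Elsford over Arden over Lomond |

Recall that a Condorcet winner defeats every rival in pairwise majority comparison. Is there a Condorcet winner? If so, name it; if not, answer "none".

Arden

Check each pair by majority over 21 ballots:
Calder vs Arden: Arden wins 16–5.
Calder vs Lomond: Calder, 16–5.
Calder vs Elsford: Elsford, 11–10.
Arden vs Lomond: Arden, 19–2.
Arden vs Elsford: Arden wins 15–6.
Lomond vs Elsford: Elsford wins 12–9.
Arden beats each of Calder, Lomond, Elsford — Arden is the Condorcet winner.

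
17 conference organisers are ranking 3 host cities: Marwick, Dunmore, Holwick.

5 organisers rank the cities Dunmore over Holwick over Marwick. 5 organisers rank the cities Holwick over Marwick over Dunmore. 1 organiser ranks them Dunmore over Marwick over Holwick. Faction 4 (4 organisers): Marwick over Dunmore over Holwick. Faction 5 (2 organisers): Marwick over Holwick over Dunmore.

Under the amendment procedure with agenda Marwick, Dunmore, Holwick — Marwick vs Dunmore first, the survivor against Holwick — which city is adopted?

Round 1: Marwick vs Dunmore — 11–6, Marwick advances.
Round 2: Marwick vs Holwick — 7–10, Holwick advances.
The agenda winner is Holwick.

Holwick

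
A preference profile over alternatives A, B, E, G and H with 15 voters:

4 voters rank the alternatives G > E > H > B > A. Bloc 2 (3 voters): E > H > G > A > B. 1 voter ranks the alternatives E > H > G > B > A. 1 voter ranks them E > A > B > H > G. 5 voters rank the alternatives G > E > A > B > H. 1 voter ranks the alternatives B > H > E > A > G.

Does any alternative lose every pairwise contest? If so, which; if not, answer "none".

Head-to-head results (15 voters):
A vs B: 9 to 6, A.
A vs E: A preferred on 0 ballots; E wins 15–0.
A vs G: 1+1 = 2 for A, 13 for G — G by 13–2.
A vs H: H, 9–6.
B vs E: B preferred on 1 ballot; E wins 14–1.
B vs G: B is ranked higher on 1+1 = 2 ballots, G on 13. G wins 13–2.
B vs H: B is ranked higher on 1+5+1 = 7 ballots, H on 8. H wins 8–7.
E vs G: E preferred on 3+1+1+1 = 6 ballots; G wins 9–6.
E vs H: E is ranked higher on 4+3+1+1+5 = 14 ballots, H on 1. E wins 14–1.
G–H: G 9–6.
Only B has no wins; B is the Condorcet loser.

B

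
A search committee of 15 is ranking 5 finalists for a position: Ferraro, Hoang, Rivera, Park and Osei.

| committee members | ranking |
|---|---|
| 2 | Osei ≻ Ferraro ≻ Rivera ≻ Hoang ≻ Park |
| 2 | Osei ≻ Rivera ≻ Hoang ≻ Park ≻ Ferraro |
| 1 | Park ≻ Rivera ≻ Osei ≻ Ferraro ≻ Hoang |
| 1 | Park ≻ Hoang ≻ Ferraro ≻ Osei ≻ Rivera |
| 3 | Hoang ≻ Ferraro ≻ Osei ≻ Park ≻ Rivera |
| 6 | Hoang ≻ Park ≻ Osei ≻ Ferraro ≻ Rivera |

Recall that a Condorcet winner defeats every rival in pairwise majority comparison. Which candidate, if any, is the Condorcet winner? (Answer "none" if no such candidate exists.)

Hoang

Pairwise majorities:
Ferraro vs Hoang: Hoang, 12–3.
Ferraro–Rivera: Ferraro 12–3.
Ferraro vs Park: Ferraro preferred on 2+3 = 5 ballots; Park wins 10–5.
Ferraro–Osei: Osei 11–4.
Hoang vs Rivera: Hoang is ranked higher on 1+3+6 = 10 ballots, Rivera on 5. Hoang wins 10–5.
Hoang vs Park: 2+2+3+6 = 13 for Hoang, 2 for Park — Hoang by 13–2.
Hoang vs Osei: 1+3+6 = 10 for Hoang, 5 for Osei — Hoang by 10–5.
Rivera–Park: Park 11–4.
Rivera vs Osei: Osei wins 14–1.
Park vs Osei: Park wins 8–7.
Only Hoang has no losses; Hoang is the Condorcet winner.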